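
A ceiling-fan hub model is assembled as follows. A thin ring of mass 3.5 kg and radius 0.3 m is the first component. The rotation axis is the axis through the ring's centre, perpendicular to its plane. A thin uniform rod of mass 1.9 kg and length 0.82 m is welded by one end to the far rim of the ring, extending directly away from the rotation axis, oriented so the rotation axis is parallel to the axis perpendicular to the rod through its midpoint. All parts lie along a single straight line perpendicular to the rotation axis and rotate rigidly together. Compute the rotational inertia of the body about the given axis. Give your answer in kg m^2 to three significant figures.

1.38

Thin ring: I_cm = MR² = (3.5)(0.3)² = 0.315 kg m^2; axis through the centre, so I = 0.315 kg m^2.
Thin rod: I_cm = (1/12)ML² = (1/12)(1.9)(0.82)² = 0.10646 kg m^2; centre at d = 0.3 + 0.41 = 0.71 m, so I = I_cm + Md² gives I = 0.10646 + (1.9)(0.71)² = 1.0643 kg m^2.
Total I = 0.315 + 1.0643 = 1.3793 kg m^2.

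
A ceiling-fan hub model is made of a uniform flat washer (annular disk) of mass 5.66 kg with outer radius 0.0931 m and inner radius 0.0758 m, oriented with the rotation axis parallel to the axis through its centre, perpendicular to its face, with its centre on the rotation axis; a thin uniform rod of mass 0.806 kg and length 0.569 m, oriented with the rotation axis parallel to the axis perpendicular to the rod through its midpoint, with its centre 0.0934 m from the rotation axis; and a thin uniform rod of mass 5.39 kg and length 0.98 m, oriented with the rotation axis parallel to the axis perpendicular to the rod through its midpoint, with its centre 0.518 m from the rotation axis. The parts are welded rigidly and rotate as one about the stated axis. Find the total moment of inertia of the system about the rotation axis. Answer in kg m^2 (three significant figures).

1.95

Annular disk: I_cm = (1/2)M(R²+r²) = (1/2)(5.66)[(0.0931)² + (0.0758)²] = 0.040789 kg m^2; axis through the centre, so I = 0.040789 kg m^2.
Thin rod: I_cm = (1/12)ML² = (1/12)(0.806)(0.569)² = 0.021746 kg m^2; centre at d = 0.0934 m, so the parallel axis theorem gives I = 0.021746 + (0.806)(0.0934)² = 0.028777 kg m^2.
Thin rod: I_cm = (1/12)ML² = (1/12)(5.39)(0.98)² = 0.43138 kg m^2; centre at d = 0.518 m, so the parallel axis theorem gives I = 0.43138 + (5.39)(0.518)² = 1.8776 kg m^2.
Total I = 0.040789 + 0.028777 + 1.8776 = 1.9472 kg m^2.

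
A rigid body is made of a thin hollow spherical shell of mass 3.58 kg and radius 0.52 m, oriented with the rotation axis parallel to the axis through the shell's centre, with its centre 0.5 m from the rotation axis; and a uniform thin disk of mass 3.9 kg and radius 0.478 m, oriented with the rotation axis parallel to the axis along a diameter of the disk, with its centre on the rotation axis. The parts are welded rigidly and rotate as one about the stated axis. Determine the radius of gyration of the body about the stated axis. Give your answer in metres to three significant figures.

Spherical shell: I_cm = (2/3)MR² = (2/3)(3.58)(0.52)² = 0.64535 kg m²; centre at d = 0.5 m, so I = I_cm + Md² gives I = 0.64535 + (3.58)(0.5)² = 1.5404 kg m².
Thin disk: I_cm = (1/4)MR² = (1/4)(3.9)(0.478)² = 0.22277 kg m²; axis through the centre, so I = 0.22277 kg m².
Total I = 1.7631 kg m²; total mass M = 7.48 kg.
k = √(I/M) = √(1.7631/7.48) = 0.4855 m.

0.486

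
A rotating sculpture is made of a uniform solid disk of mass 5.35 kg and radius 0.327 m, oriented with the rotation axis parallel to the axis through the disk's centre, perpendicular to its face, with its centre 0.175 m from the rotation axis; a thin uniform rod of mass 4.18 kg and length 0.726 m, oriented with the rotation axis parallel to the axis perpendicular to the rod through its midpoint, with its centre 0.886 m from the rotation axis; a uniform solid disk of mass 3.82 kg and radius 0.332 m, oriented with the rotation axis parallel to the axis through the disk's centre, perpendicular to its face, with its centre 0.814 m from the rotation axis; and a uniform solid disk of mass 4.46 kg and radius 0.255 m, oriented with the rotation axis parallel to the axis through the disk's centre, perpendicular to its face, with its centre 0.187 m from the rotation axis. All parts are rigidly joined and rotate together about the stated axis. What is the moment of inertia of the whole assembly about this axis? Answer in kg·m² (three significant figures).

6.96

Solid disk: I_cm = (1/2)MR² = (1/2)(5.35)(0.327)² = 0.28604 kg·m²; centre at d = 0.175 m, so I = I_cm + Md² gives I = 0.28604 + (5.35)(0.175)² = 0.44988 kg·m².
Thin rod: I_cm = (1/12)ML² = (1/12)(4.18)(0.726)² = 0.1836 kg·m²; centre at d = 0.886 m, so I = I_cm + Md² gives I = 0.1836 + (4.18)(0.886)² = 3.4649 kg·m².
Solid disk: I_cm = (1/2)MR² = (1/2)(3.82)(0.332)² = 0.21053 kg·m²; centre at d = 0.814 m, so I = I_cm + Md² gives I = 0.21053 + (3.82)(0.814)² = 2.7416 kg·m².
Solid disk: I_cm = (1/2)MR² = (1/2)(4.46)(0.255)² = 0.14501 kg·m²; centre at d = 0.187 m, so I = I_cm + Md² gives I = 0.14501 + (4.46)(0.187)² = 0.30097 kg·m².
Total I = 0.44988 + 3.4649 + 2.7416 + 0.30097 = 6.9574 kg·m².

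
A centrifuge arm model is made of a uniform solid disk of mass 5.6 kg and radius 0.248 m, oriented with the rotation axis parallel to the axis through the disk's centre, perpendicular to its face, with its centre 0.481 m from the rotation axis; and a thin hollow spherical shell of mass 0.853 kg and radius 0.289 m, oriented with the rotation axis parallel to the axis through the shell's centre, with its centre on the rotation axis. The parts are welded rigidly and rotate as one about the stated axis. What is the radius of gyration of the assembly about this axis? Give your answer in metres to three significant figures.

Solid disk: I_cm = (1/2)MR² = (1/2)(5.6)(0.248)² = 0.17221 kg m^2; centre at d = 0.481 m, so the parallel axis theorem gives I = 0.17221 + (5.6)(0.481)² = 1.4678 kg m^2.
Spherical shell: I_cm = (2/3)MR² = (2/3)(0.853)(0.289)² = 0.047496 kg m^2; axis through the centre, so I = 0.047496 kg m^2.
Total I = 1.5153 kg m^2; total mass M = 6.453 kg.
k = √(I/M) = √(1.5153/6.453) = 0.48459 m.

0.485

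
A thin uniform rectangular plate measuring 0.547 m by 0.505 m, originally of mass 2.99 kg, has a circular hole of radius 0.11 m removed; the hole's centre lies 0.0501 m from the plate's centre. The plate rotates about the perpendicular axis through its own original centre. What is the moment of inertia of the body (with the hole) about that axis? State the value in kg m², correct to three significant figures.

0.135

Unpierced body about its centre: I₀ = (1/12)M(a²+b²) = (1/12)(2.99)[(0.547)² + (0.505)²] = 0.1381 kg m².
The removed disk has mass m = M·πr²/(ab) = (2.99)·π(0.11)²/(0.547·0.505) = 0.41146 kg (same uniform areal density).
Its moment of inertia about the rotation axis (parallel-axis theorem): I_hole = (1/2)mr² + md² = (1/2)(0.41146)(0.11)² + (0.41146)(0.0501)² = 0.0035221 kg m².
Treating the hole as negative mass, I = I₀ − I_hole = 0.1381 − 0.0035221 = 0.13457 kg m².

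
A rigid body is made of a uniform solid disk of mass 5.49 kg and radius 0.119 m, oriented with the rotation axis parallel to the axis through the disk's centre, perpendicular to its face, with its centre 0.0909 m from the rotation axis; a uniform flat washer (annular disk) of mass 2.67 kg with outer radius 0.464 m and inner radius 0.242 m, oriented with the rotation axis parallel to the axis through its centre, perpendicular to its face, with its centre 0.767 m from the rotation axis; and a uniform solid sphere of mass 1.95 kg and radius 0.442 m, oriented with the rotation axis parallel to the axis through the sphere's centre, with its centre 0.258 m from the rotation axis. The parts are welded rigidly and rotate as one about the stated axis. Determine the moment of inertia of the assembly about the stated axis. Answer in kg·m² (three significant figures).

2.30

Solid disk: I_cm = (1/2)MR² = (1/2)(5.49)(0.119)² = 0.038872 kg·m²; centre at d = 0.0909 m, so I = I_cm + Md² gives I = 0.038872 + (5.49)(0.0909)² = 0.084235 kg·m².
Annular disk: I_cm = (1/2)M(R²+r²) = (1/2)(2.67)[(0.464)² + (0.242)²] = 0.3656 kg·m²; centre at d = 0.767 m, so I = I_cm + Md² gives I = 0.3656 + (2.67)(0.767)² = 1.9363 kg·m².
Solid sphere: I_cm = (2/5)MR² = (2/5)(1.95)(0.442)² = 0.15238 kg·m²; centre at d = 0.258 m, so I = I_cm + Md² gives I = 0.15238 + (1.95)(0.258)² = 0.28218 kg·m².
Total I = 0.084235 + 1.9363 + 0.28218 = 2.3028 kg·m².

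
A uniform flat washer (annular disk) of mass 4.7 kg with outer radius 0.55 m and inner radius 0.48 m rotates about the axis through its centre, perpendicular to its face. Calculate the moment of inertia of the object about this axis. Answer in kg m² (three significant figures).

I_cm = (1/2)M(R²+r²) = (1/2)(4.7)[(0.55)² + (0.48)²] = 1.2523 kg m²; axis through the centre, so I = 1.2523 kg m².

1.25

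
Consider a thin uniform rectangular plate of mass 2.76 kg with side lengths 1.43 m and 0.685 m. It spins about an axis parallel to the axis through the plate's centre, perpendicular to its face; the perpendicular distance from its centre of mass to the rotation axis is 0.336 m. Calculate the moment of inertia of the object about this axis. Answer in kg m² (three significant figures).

I_cm = (1/12)M(a²+b²) = (1/12)(2.76)[(1.43)² + (0.685)²] = 0.57825 kg m²; centre at d = 0.336 m, so the parallel axis theorem gives I = 0.57825 + (2.76)(0.336)² = 0.88984 kg m².

0.890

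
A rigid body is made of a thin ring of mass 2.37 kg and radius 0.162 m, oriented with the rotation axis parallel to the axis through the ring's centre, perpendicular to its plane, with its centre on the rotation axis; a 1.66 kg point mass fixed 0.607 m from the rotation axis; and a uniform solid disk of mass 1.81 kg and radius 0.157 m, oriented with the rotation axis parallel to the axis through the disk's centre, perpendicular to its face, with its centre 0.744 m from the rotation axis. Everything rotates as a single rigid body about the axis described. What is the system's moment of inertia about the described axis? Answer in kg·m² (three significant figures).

Thin ring: I_cm = MR² = (2.37)(0.162)² = 0.062198 kg·m²; axis through the centre, so I = 0.062198 kg·m².
Point mass: I_cm = 0; centre at d = 0.607 m, so the parallel axis theorem gives I = 0 + (1.66)(0.607)² = 0.61163 kg·m².
Solid disk: I_cm = (1/2)MR² = (1/2)(1.81)(0.157)² = 0.022307 kg·m²; centre at d = 0.744 m, so the parallel axis theorem gives I = 0.022307 + (1.81)(0.744)² = 1.0242 kg·m².
Total I = 0.062198 + 0.61163 + 1.0242 = 1.698 kg·m².

1.70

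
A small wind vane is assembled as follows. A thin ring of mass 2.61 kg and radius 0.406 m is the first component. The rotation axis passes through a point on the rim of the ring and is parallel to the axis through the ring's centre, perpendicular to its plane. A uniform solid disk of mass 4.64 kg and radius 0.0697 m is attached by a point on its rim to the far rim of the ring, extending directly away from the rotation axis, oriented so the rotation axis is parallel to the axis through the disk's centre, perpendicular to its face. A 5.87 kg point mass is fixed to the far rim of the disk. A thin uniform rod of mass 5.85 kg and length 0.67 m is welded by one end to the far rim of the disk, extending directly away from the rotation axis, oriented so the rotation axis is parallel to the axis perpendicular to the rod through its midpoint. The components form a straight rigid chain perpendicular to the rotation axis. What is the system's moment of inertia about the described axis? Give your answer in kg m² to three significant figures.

Thin ring: I_cm = MR² = (2.61)(0.406)² = 0.43022 kg m²; centre at d = 0.406 m, so I = I_cm + Md² gives I = 0.43022 + (2.61)(0.406)² = 0.86044 kg m².
Solid disk: I_cm = (1/2)MR² = (1/2)(4.64)(0.0697)² = 0.011271 kg m²; centre at d = 0.406 + 0.406 + 0.0697 = 0.8817 m, so I = I_cm + Md² gives I = 0.011271 + (4.64)(0.8817)² = 3.6184 kg m².
Point mass: I_cm = 0; centre at d = 0.406 + 0.406 + 0.0697 + 0.0697 = 0.9514 m, so I = I_cm + Md² gives I = 0 + (5.87)(0.9514)² = 5.3133 kg m².
Thin rod: I_cm = (1/12)ML² = (1/12)(5.85)(0.67)² = 0.21884 kg m²; centre at d = 0.406 + 0.406 + 0.0697 + 0.0697 + 0.335 = 1.2864 m, so I = I_cm + Md² gives I = 0.21884 + (5.85)(1.2864)² = 9.8996 kg m².
Total I = 0.86044 + 3.6184 + 5.3133 + 9.8996 = 19.692 kg m².

19.7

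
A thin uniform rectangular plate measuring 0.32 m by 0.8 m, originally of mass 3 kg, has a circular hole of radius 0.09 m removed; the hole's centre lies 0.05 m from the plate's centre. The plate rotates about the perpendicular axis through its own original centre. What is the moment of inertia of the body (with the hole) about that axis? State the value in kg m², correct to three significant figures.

Unpierced body about its centre: I₀ = (1/12)M(a²+b²) = (1/12)(3)[(0.32)² + (0.8)²] = 0.1856 kg m².
The removed disk has mass m = M·πr²/(ab) = (3)·π(0.09)²/(0.32·0.8) = 0.29821 kg (same uniform areal density).
Its moment of inertia about the rotation axis (parallel-axis theorem): I_hole = (1/2)mr² + md² = (1/2)(0.29821)(0.09)² + (0.29821)(0.05)² = 0.0019532 kg m².
Treating the hole as negative mass, I = I₀ − I_hole = 0.1856 − 0.0019532 = 0.18365 kg m².

0.184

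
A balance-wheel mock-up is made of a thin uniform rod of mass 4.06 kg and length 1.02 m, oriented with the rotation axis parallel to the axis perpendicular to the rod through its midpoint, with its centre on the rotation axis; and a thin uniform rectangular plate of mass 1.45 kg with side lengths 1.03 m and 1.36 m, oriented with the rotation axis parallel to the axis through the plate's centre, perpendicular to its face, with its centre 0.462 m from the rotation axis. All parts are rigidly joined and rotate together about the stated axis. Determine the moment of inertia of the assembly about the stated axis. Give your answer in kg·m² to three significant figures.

Thin rod: I_cm = (1/12)ML² = (1/12)(4.06)(1.02)² = 0.352 kg·m²; axis through the centre, so I = 0.352 kg·m².
Rectangular plate: I_cm = (1/12)M(a²+b²) = (1/12)(1.45)[(1.03)² + (1.36)²] = 0.35169 kg·m²; centre at d = 0.462 m, so the parallel axis theorem gives I = 0.35169 + (1.45)(0.462)² = 0.66118 kg·m².
Total I = 0.352 + 0.66118 = 1.0132 kg·m².

1.01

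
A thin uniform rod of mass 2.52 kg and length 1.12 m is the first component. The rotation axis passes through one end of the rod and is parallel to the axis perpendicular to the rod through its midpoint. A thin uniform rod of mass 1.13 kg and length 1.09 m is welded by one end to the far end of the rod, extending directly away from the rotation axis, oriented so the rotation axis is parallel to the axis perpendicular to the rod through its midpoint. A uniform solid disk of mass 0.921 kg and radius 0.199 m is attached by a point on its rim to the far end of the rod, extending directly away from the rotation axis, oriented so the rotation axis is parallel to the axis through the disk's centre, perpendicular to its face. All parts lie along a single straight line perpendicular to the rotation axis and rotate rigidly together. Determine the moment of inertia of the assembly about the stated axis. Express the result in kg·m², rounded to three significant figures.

9.66

Thin rod: I_cm = (1/12)ML² = (1/12)(2.52)(1.12)² = 0.26342 kg·m²; centre at d = 0.56 m, so the parallel axis theorem gives I = 0.26342 + (2.52)(0.56)² = 1.0537 kg·m².
Thin rod: I_cm = (1/12)ML² = (1/12)(1.13)(1.09)² = 0.11188 kg·m²; centre at d = 0.56 + 0.56 + 0.545 = 1.665 m, so the parallel axis theorem gives I = 0.11188 + (1.13)(1.665)² = 3.2445 kg·m².
Solid disk: I_cm = (1/2)MR² = (1/2)(0.921)(0.199)² = 0.018236 kg·m²; centre at d = 0.56 + 0.56 + 0.545 + 0.545 + 0.199 = 2.409 m, so the parallel axis theorem gives I = 0.018236 + (0.921)(2.409)² = 5.3631 kg·m².
Total I = 1.0537 + 3.2445 + 5.3631 = 9.6612 kg·m².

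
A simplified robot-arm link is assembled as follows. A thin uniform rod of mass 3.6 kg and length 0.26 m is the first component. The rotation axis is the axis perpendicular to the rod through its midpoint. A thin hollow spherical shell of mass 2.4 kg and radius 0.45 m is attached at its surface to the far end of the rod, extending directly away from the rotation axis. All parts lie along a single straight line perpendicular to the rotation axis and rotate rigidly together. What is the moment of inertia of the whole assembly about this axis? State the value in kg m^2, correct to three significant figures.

Thin rod: I_cm = (1/12)ML² = (1/12)(3.6)(0.26)² = 0.02028 kg m^2; axis through the centre, so I = 0.02028 kg m^2.
Spherical shell: I_cm = (2/3)MR² = (2/3)(2.4)(0.45)² = 0.324 kg m^2; centre at d = 0.13 + 0.45 = 0.58 m, so the parallel axis theorem gives I = 0.324 + (2.4)(0.58)² = 1.1314 kg m^2.
Total I = 0.02028 + 1.1314 = 1.1516 kg m^2.

1.15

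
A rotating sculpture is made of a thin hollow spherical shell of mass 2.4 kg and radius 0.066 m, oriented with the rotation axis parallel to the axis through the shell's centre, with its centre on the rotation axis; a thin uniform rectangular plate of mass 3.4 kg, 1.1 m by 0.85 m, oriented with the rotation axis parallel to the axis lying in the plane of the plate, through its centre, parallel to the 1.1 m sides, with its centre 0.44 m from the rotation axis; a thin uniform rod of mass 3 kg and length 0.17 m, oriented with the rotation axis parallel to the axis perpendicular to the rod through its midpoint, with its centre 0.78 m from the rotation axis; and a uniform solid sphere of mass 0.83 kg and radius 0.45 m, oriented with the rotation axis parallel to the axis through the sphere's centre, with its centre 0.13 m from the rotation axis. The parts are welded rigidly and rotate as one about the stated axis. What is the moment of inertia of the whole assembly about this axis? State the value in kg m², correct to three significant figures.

2.78

Spherical shell: I_cm = (2/3)MR² = (2/3)(2.4)(0.066)² = 0.0069696 kg m²; axis through the centre, so I = 0.0069696 kg m².
Rectangular plate: I_cm = (1/12)Mb² = (1/12)(3.4)(0.85)² = 0.20471 kg m²; centre at d = 0.44 m, so the parallel axis theorem gives I = 0.20471 + (3.4)(0.44)² = 0.86295 kg m².
Thin rod: I_cm = (1/12)ML² = (1/12)(3)(0.17)² = 0.007225 kg m²; centre at d = 0.78 m, so the parallel axis theorem gives I = 0.007225 + (3)(0.78)² = 1.8324 kg m².
Solid sphere: I_cm = (2/5)MR² = (2/5)(0.83)(0.45)² = 0.06723 kg m²; centre at d = 0.13 m, so the parallel axis theorem gives I = 0.06723 + (0.83)(0.13)² = 0.081257 kg m².
Total I = 0.0069696 + 0.86295 + 1.8324 + 0.081257 = 2.7836 kg m².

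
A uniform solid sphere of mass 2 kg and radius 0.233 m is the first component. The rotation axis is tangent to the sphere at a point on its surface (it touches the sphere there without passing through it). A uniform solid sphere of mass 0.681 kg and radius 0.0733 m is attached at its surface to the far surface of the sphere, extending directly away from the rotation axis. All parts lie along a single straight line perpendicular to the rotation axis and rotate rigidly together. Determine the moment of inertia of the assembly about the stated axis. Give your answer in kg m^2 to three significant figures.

0.352

Solid sphere: I_cm = (2/5)MR² = (2/5)(2)(0.233)² = 0.043431 kg m^2; centre at d = 0.233 m, so I = I_cm + Md² gives I = 0.043431 + (2)(0.233)² = 0.15201 kg m^2.
Solid sphere: I_cm = (2/5)MR² = (2/5)(0.681)(0.0733)² = 0.0014636 kg m^2; centre at d = 0.233 + 0.233 + 0.0733 = 0.5393 m, so I = I_cm + Md² gives I = 0.0014636 + (0.681)(0.5393)² = 0.19953 kg m^2.
Total I = 0.15201 + 0.19953 = 0.35154 kg m^2.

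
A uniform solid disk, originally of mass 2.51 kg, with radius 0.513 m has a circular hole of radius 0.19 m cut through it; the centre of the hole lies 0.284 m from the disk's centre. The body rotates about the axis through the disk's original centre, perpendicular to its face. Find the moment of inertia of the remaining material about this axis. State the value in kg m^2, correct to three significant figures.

0.296

Unpierced body about its centre: I₀ = (1/2)MR² = (1/2)(2.51)(0.513)² = 0.33028 kg m^2.
The removed disk has mass m = M·(r/R)² = (2.51)(0.19/0.513)² = 0.34431 kg (same uniform areal density).
Its moment of inertia about the rotation axis (parallel-axis theorem): I_hole = (1/2)mr² + md² = (1/2)(0.34431)(0.19)² + (0.34431)(0.284)² = 0.033985 kg m^2.
Treating the hole as negative mass, I = I₀ − I_hole = 0.33028 − 0.033985 = 0.29629 kg m^2.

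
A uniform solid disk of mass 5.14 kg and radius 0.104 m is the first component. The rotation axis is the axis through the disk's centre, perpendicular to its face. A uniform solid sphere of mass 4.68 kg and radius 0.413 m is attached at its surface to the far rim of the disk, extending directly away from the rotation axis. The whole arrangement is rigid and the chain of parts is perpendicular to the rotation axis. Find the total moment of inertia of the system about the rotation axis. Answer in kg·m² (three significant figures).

Solid disk: I_cm = (1/2)MR² = (1/2)(5.14)(0.104)² = 0.027797 kg·m²; axis through the centre, so I = 0.027797 kg·m².
Solid sphere: I_cm = (2/5)MR² = (2/5)(4.68)(0.413)² = 0.31931 kg·m²; centre at d = 0.104 + 0.413 = 0.517 m, so the parallel axis theorem gives I = 0.31931 + (4.68)(0.517)² = 1.5702 kg·m².
Total I = 0.027797 + 1.5702 = 1.598 kg·m².

1.60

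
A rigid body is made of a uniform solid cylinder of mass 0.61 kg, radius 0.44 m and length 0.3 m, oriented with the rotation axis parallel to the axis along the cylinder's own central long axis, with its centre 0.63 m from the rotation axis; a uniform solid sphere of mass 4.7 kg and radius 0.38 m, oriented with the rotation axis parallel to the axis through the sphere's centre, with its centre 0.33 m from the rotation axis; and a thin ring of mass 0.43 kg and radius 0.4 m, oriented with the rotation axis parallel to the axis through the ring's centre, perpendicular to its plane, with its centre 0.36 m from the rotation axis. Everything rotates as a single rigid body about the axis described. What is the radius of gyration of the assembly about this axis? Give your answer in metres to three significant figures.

Solid cylinder: I_cm = (1/2)MR² = (1/2)(0.61)(0.44)² = 0.059048 kg·m²; centre at d = 0.63 m, so the parallel axis theorem gives I = 0.059048 + (0.61)(0.63)² = 0.30116 kg·m².
Solid sphere: I_cm = (2/5)MR² = (2/5)(4.7)(0.38)² = 0.27147 kg·m²; centre at d = 0.33 m, so the parallel axis theorem gives I = 0.27147 + (4.7)(0.33)² = 0.7833 kg·m².
Thin ring: I_cm = MR² = (0.43)(0.4)² = 0.0688 kg·m²; centre at d = 0.36 m, so the parallel axis theorem gives I = 0.0688 + (0.43)(0.36)² = 0.12453 kg·m².
Total I = 1.209 kg·m²; total mass M = 5.74 kg.
k = √(I/M) = √(1.209/5.74) = 0.45894 m.

0.459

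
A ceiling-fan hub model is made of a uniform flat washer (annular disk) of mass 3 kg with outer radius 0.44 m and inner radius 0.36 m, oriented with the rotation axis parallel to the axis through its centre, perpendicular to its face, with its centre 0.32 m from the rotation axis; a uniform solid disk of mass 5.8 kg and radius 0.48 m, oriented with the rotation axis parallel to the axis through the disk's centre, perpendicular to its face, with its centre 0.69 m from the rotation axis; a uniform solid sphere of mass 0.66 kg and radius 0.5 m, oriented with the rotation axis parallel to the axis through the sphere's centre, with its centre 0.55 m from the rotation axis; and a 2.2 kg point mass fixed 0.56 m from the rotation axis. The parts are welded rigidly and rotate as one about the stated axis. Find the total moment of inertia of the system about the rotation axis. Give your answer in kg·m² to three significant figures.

Annular disk: I_cm = (1/2)M(R²+r²) = (1/2)(3)[(0.44)² + (0.36)²] = 0.4848 kg·m²; centre at d = 0.32 m, so I = I_cm + Md² gives I = 0.4848 + (3)(0.32)² = 0.792 kg·m².
Solid disk: I_cm = (1/2)MR² = (1/2)(5.8)(0.48)² = 0.66816 kg·m²; centre at d = 0.69 m, so I = I_cm + Md² gives I = 0.66816 + (5.8)(0.69)² = 3.4295 kg·m².
Solid sphere: I_cm = (2/5)MR² = (2/5)(0.66)(0.5)² = 0.066 kg·m²; centre at d = 0.55 m, so I = I_cm + Md² gives I = 0.066 + (0.66)(0.55)² = 0.26565 kg·m².
Point mass: I_cm = 0; centre at d = 0.56 m, so I = I_cm + Md² gives I = 0 + (2.2)(0.56)² = 0.68992 kg·m².
Total I = 0.792 + 3.4295 + 0.26565 + 0.68992 = 5.1771 kg·m².

5.18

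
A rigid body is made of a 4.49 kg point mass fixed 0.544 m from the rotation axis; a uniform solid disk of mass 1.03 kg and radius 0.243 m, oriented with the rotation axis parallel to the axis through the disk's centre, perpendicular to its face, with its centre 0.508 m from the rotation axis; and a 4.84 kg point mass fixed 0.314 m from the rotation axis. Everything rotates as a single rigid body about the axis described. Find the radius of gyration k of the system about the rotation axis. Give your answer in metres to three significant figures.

Point mass: I_cm = 0; centre at d = 0.544 m, so I = I_cm + Md² gives I = 0 + (4.49)(0.544)² = 1.3288 kg·m².
Solid disk: I_cm = (1/2)MR² = (1/2)(1.03)(0.243)² = 0.03041 kg·m²; centre at d = 0.508 m, so I = I_cm + Md² gives I = 0.03041 + (1.03)(0.508)² = 0.29622 kg·m².
Point mass: I_cm = 0; centre at d = 0.314 m, so I = I_cm + Md² gives I = 0 + (4.84)(0.314)² = 0.4772 kg·m².
Total I = 2.1022 kg·m²; total mass M = 10.36 kg.
k = √(I/M) = √(2.1022/10.36) = 0.45046 m.

0.450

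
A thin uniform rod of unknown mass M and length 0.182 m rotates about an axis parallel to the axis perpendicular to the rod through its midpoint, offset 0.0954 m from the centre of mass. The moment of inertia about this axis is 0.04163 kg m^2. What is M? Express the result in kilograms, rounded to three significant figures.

3.51

I = I_cm + Md² = (1/12)ML² + Md² = M·[0.0833333·(0.182)² + (0.0954)²] = M·0.011861.
So M = 0.04163 / 0.011861 = 3.5097 kg.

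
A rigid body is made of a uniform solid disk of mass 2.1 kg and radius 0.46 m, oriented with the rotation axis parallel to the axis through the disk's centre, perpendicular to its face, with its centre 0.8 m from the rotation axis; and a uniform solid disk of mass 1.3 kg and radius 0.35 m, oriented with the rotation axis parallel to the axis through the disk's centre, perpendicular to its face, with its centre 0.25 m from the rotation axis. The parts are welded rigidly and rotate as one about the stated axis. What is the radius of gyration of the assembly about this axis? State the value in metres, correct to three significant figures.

0.713

Solid disk: I_cm = (1/2)MR² = (1/2)(2.1)(0.46)² = 0.22218 kg m^2; centre at d = 0.8 m, so the parallel axis theorem gives I = 0.22218 + (2.1)(0.8)² = 1.5662 kg m^2.
Solid disk: I_cm = (1/2)MR² = (1/2)(1.3)(0.35)² = 0.079625 kg m^2; centre at d = 0.25 m, so the parallel axis theorem gives I = 0.079625 + (1.3)(0.25)² = 0.16087 kg m^2.
Total I = 1.7271 kg m^2; total mass M = 3.4 kg.
k = √(I/M) = √(1.7271/3.4) = 0.71271 m.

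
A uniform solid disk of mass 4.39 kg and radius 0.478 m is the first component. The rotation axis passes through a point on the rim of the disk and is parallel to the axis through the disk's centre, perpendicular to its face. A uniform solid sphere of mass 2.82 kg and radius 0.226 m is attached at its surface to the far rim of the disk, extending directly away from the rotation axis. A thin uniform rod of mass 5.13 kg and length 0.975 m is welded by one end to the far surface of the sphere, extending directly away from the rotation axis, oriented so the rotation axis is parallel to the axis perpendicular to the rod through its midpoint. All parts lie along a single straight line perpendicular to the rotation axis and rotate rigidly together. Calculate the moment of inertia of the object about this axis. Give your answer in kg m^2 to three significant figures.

Solid disk: I_cm = (1/2)MR² = (1/2)(4.39)(0.478)² = 0.50152 kg m^2; centre at d = 0.478 m, so I = I_cm + Md² gives I = 0.50152 + (4.39)(0.478)² = 1.5046 kg m^2.
Solid sphere: I_cm = (2/5)MR² = (2/5)(2.82)(0.226)² = 0.057614 kg m^2; centre at d = 0.478 + 0.478 + 0.226 = 1.182 m, so I = I_cm + Md² gives I = 0.057614 + (2.82)(1.182)² = 3.9975 kg m^2.
Thin rod: I_cm = (1/12)ML² = (1/12)(5.13)(0.975)² = 0.40639 kg m^2; centre at d = 0.478 + 0.478 + 0.226 + 0.226 + 0.4875 = 1.8955 m, so I = I_cm + Md² gives I = 0.40639 + (5.13)(1.8955)² = 18.838 kg m^2.
Total I = 1.5046 + 3.9975 + 18.838 = 24.34 kg m^2.

24.3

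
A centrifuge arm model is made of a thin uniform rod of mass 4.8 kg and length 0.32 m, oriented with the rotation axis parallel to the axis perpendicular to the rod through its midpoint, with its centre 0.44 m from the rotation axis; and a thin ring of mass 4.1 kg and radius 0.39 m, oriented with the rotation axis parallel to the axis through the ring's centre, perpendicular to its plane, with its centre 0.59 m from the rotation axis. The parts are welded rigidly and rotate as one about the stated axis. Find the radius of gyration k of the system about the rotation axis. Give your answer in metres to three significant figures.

0.583

Thin rod: I_cm = (1/12)ML² = (1/12)(4.8)(0.32)² = 0.04096 kg m²; centre at d = 0.44 m, so the parallel axis theorem gives I = 0.04096 + (4.8)(0.44)² = 0.97024 kg m².
Thin ring: I_cm = MR² = (4.1)(0.39)² = 0.62361 kg m²; centre at d = 0.59 m, so the parallel axis theorem gives I = 0.62361 + (4.1)(0.59)² = 2.0508 kg m².
Total I = 3.0211 kg m²; total mass M = 8.9 kg.
k = √(I/M) = √(3.0211/8.9) = 0.58262 m.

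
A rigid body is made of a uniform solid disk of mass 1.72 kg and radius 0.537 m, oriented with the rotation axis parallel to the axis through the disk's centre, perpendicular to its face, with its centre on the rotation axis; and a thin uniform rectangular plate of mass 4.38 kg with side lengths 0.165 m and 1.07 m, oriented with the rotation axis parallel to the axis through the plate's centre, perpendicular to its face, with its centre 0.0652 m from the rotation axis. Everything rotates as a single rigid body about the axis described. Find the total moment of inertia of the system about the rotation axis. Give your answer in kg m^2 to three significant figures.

0.694

Solid disk: I_cm = (1/2)MR² = (1/2)(1.72)(0.537)² = 0.248 kg m^2; axis through the centre, so I = 0.248 kg m^2.
Rectangular plate: I_cm = (1/12)M(a²+b²) = (1/12)(4.38)[(0.165)² + (1.07)²] = 0.42783 kg m^2; centre at d = 0.0652 m, so I = I_cm + Md² gives I = 0.42783 + (4.38)(0.0652)² = 0.44645 kg m^2.
Total I = 0.248 + 0.44645 = 0.69444 kg m^2.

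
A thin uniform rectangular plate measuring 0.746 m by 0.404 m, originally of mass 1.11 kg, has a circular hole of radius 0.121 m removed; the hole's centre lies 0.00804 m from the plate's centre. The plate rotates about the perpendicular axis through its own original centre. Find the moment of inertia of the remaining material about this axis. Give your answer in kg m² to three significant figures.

Unpierced body about its centre: I₀ = (1/12)M(a²+b²) = (1/12)(1.11)[(0.746)² + (0.404)²] = 0.066575 kg m².
The removed disk has mass m = M·πr²/(ab) = (1.11)·π(0.121)²/(0.746·0.404) = 0.1694 kg (same uniform areal density).
Its moment of inertia about the rotation axis (parallel-axis theorem): I_hole = (1/2)mr² + md² = (1/2)(0.1694)(0.121)² + (0.1694)(0.00804)² = 0.0012511 kg m².
Treating the hole as negative mass, I = I₀ − I_hole = 0.066575 − 0.0012511 = 0.065324 kg m².

0.0653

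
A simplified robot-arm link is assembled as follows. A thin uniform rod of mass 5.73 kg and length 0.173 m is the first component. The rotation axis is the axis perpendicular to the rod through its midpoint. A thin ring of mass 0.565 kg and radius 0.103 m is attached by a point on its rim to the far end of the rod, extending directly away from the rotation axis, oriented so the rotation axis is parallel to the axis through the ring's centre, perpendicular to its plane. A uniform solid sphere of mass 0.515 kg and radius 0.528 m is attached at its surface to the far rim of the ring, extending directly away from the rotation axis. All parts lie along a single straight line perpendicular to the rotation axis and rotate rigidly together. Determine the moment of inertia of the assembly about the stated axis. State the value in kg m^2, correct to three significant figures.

0.445

Thin rod: I_cm = (1/12)ML² = (1/12)(5.73)(0.173)² = 0.014291 kg m^2; axis through the centre, so I = 0.014291 kg m^2.
Thin ring: I_cm = MR² = (0.565)(0.103)² = 0.0059941 kg m^2; centre at d = 0.0865 + 0.103 = 0.1895 m, so I = I_cm + Md² gives I = 0.0059941 + (0.565)(0.1895)² = 0.026283 kg m^2.
Solid sphere: I_cm = (2/5)MR² = (2/5)(0.515)(0.528)² = 0.05743 kg m^2; centre at d = 0.0865 + 0.103 + 0.103 + 0.528 = 0.8205 m, so I = I_cm + Md² gives I = 0.05743 + (0.515)(0.8205)² = 0.40414 kg m^2.
Total I = 0.014291 + 0.026283 + 0.40414 = 0.44471 kg m^2.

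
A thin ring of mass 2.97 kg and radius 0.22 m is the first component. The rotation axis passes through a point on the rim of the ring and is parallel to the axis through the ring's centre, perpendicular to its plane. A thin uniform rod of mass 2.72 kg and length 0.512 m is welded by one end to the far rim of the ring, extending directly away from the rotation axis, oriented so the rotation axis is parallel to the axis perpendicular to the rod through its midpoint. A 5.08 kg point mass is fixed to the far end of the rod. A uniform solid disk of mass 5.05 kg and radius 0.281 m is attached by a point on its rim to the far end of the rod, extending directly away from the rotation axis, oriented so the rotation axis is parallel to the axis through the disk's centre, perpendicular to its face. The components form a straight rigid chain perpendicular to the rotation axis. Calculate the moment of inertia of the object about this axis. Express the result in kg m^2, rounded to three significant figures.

Thin ring: I_cm = MR² = (2.97)(0.22)² = 0.14375 kg m^2; centre at d = 0.22 m, so I = I_cm + Md² gives I = 0.14375 + (2.97)(0.22)² = 0.2875 kg m^2.
Thin rod: I_cm = (1/12)ML² = (1/12)(2.72)(0.512)² = 0.059419 kg m^2; centre at d = 0.22 + 0.22 + 0.256 = 0.696 m, so I = I_cm + Md² gives I = 0.059419 + (2.72)(0.696)² = 1.377 kg m^2.
Point mass: I_cm = 0; centre at d = 0.22 + 0.22 + 0.256 + 0.256 = 0.952 m, so I = I_cm + Md² gives I = 0 + (5.08)(0.952)² = 4.604 kg m^2.
Solid disk: I_cm = (1/2)MR² = (1/2)(5.05)(0.281)² = 0.19938 kg m^2; centre at d = 0.22 + 0.22 + 0.256 + 0.256 + 0.281 = 1.233 m, so I = I_cm + Md² gives I = 0.19938 + (5.05)(1.233)² = 7.8768 kg m^2.
Total I = 0.2875 + 1.377 + 4.604 + 7.8768 = 14.145 kg m^2.

14.1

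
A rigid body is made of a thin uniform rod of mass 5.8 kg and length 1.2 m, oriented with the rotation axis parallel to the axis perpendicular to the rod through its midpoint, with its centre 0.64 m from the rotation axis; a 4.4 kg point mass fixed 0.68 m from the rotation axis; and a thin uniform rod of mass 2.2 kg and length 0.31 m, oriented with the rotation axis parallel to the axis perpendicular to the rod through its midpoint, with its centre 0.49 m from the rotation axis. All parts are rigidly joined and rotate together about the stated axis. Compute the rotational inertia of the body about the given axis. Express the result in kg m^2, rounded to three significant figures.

Thin rod: I_cm = (1/12)ML² = (1/12)(5.8)(1.2)² = 0.696 kg m^2; centre at d = 0.64 m, so the parallel axis theorem gives I = 0.696 + (5.8)(0.64)² = 3.0717 kg m^2.
Point mass: I_cm = 0; centre at d = 0.68 m, so the parallel axis theorem gives I = 0 + (4.4)(0.68)² = 2.0346 kg m^2.
Thin rod: I_cm = (1/12)ML² = (1/12)(2.2)(0.31)² = 0.017618 kg m^2; centre at d = 0.49 m, so the parallel axis theorem gives I = 0.017618 + (2.2)(0.49)² = 0.54584 kg m^2.
Total I = 3.0717 + 2.0346 + 0.54584 = 5.6521 kg m^2.

5.65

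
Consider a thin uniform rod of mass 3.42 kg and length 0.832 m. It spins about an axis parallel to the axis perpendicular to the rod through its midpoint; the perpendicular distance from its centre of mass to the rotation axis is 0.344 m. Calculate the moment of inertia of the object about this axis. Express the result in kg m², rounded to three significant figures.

0.602

I_cm = (1/12)ML² = (1/12)(3.42)(0.832)² = 0.19728 kg m²; centre at d = 0.344 m, so the parallel axis theorem gives I = 0.19728 + (3.42)(0.344)² = 0.60199 kg m².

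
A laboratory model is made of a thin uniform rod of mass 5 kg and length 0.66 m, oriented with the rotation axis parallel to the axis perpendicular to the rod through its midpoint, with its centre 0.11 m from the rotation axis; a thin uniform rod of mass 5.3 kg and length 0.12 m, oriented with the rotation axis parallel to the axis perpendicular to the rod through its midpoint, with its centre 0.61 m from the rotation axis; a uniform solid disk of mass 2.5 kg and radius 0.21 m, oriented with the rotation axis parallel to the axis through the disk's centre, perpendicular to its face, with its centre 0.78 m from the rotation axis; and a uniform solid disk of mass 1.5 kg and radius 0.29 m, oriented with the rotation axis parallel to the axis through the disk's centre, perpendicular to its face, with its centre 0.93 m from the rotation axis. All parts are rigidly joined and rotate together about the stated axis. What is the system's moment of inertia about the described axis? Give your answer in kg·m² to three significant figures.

5.16

Thin rod: I_cm = (1/12)ML² = (1/12)(5)(0.66)² = 0.1815 kg·m²; centre at d = 0.11 m, so the parallel axis theorem gives I = 0.1815 + (5)(0.11)² = 0.242 kg·m².
Thin rod: I_cm = (1/12)ML² = (1/12)(5.3)(0.12)² = 0.00636 kg·m²; centre at d = 0.61 m, so the parallel axis theorem gives I = 0.00636 + (5.3)(0.61)² = 1.9785 kg·m².
Solid disk: I_cm = (1/2)MR² = (1/2)(2.5)(0.21)² = 0.055125 kg·m²; centre at d = 0.78 m, so the parallel axis theorem gives I = 0.055125 + (2.5)(0.78)² = 1.5761 kg·m².
Solid disk: I_cm = (1/2)MR² = (1/2)(1.5)(0.29)² = 0.063075 kg·m²; centre at d = 0.93 m, so the parallel axis theorem gives I = 0.063075 + (1.5)(0.93)² = 1.3604 kg·m².
Total I = 0.242 + 1.9785 + 1.5761 + 1.3604 = 5.157 kg·m².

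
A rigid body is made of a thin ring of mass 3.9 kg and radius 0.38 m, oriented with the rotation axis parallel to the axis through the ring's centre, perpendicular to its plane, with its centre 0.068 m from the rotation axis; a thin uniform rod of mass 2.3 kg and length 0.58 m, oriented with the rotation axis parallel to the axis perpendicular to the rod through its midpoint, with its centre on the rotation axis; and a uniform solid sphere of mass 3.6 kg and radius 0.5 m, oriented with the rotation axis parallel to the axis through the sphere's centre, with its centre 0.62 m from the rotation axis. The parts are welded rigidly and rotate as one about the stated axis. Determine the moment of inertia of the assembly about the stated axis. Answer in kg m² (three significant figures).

2.39

Thin ring: I_cm = MR² = (3.9)(0.38)² = 0.56316 kg m²; centre at d = 0.068 m, so I = I_cm + Md² gives I = 0.56316 + (3.9)(0.068)² = 0.58119 kg m².
Thin rod: I_cm = (1/12)ML² = (1/12)(2.3)(0.58)² = 0.064477 kg m²; axis through the centre, so I = 0.064477 kg m².
Solid sphere: I_cm = (2/5)MR² = (2/5)(3.6)(0.5)² = 0.36 kg m²; centre at d = 0.62 m, so I = I_cm + Md² gives I = 0.36 + (3.6)(0.62)² = 1.7438 kg m².
Total I = 0.58119 + 0.064477 + 1.7438 = 2.3895 kg m².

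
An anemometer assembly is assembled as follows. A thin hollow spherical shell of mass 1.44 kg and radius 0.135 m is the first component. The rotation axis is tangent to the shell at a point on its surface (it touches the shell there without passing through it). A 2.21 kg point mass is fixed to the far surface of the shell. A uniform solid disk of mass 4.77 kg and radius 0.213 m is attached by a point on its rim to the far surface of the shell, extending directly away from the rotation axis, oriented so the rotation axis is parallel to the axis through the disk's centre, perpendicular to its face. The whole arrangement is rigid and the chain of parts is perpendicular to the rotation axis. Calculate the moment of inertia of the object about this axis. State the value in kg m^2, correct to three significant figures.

1.43

Spherical shell: I_cm = (2/3)MR² = (2/3)(1.44)(0.135)² = 0.017496 kg m^2; centre at d = 0.135 m, so the parallel axis theorem gives I = 0.017496 + (1.44)(0.135)² = 0.04374 kg m^2.
Point mass: I_cm = 0; centre at d = 0.135 + 0.135 = 0.27 m, so the parallel axis theorem gives I = 0 + (2.21)(0.27)² = 0.16111 kg m^2.
Solid disk: I_cm = (1/2)MR² = (1/2)(4.77)(0.213)² = 0.10821 kg m^2; centre at d = 0.135 + 0.135 + 0.213 = 0.483 m, so the parallel axis theorem gives I = 0.10821 + (4.77)(0.483)² = 1.221 kg m^2.
Total I = 0.04374 + 0.16111 + 1.221 = 1.4258 kg m^2.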